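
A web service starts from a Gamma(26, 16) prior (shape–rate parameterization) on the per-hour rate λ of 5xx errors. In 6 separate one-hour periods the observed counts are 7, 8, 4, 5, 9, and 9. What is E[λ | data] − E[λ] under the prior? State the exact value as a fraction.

Total count: 7 + 8 + 4 + 5 + 9 + 9 = 42.
Total exposure: 6 hours.
The Gamma prior is conjugate for the Poisson rate, so λ | data ~ Gamma(26+42, 16+6) = Gamma(68, 22).
Posterior mean = 68/22 = 34/11; prior mean = 26/16 = 13/8. Difference = 34/11 − 13/8 = 129/88.

129/88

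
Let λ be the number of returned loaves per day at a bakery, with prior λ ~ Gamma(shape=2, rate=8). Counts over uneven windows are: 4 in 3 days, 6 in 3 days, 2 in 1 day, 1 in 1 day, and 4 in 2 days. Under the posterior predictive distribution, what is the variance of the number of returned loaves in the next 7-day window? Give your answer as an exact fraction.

3325/324

Total count: 4 + 6 + 2 + 1 + 4 = 17.
Total exposure: 3 + 3 + 1 + 1 + 2 = 10 days.
The Gamma prior is conjugate for the Poisson rate, so λ | data ~ Gamma(2+17, 8+10) = Gamma(19, 18).
The posterior predictive for a window of length T is Negative Binomial with variance T·α'·(β'+T)/β'² = 7·19·25/324 = 3325/324.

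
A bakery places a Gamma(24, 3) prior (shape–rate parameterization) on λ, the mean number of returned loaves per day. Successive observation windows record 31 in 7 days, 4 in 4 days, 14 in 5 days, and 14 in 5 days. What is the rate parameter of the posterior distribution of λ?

24

Total count: 31 + 4 + 14 + 14 = 63.
Total exposure: 7 + 4 + 5 + 5 = 21 days.
By Gamma–Poisson conjugacy, the posterior is Gamma(α + Σx, β + Σt) = Gamma(24 + 63, 3 + 21) = Gamma(87, 24).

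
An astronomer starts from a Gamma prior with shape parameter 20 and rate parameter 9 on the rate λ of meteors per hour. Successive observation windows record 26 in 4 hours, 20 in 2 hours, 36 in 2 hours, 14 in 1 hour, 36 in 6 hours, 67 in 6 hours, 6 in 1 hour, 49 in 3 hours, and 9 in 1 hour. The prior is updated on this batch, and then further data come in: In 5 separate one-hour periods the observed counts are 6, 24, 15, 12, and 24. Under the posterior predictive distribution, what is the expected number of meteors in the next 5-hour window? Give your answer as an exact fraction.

91/2

Total count: 26 + 20 + 36 + 14 + 36 + 67 + 6 + 49 + 9 = 263.
Total exposure: 4 + 2 + 2 + 1 + 6 + 6 + 1 + 3 + 1 = 26 hours.
After the first batch: Gamma(20 + 263, 9 + 26) = Gamma(283, 35).
Total count: 6 + 24 + 15 + 12 + 24 = 81.
Total exposure: 5 hours.
After the second batch: Gamma(283 + 81, 35 + 5) = Gamma(364, 40).
Predictive mean over a 5-hour window = T·E[λ|data] = 5·364/40 = 91/2.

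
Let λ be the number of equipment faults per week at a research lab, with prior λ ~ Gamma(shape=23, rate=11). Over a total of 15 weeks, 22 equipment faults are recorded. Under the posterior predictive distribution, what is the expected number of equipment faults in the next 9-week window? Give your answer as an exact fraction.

Total count 22 over total exposure 15 weeks.
Posterior: α' = 23 + 22 = 45, β' = 11 + 15 = 26.
Predictive mean over a 9-week window = T·E[λ|data] = 9·45/26 = 405/26.

405/26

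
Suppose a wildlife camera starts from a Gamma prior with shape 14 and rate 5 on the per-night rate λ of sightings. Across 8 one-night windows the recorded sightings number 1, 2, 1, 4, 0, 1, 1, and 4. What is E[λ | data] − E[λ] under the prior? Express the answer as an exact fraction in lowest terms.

-42/65

Total count: 1 + 2 + 1 + 4 + 0 + 1 + 1 + 4 = 14.
Total exposure: 8 nights.
By Gamma–Poisson conjugacy, the posterior is Gamma(α + Σx, β + Σt) = Gamma(14 + 14, 5 + 8) = Gamma(28, 13).
Posterior mean = 28/13 = 28/13; prior mean = 14/5 = 14/5. Difference = 28/13 − 14/5 = -42/65.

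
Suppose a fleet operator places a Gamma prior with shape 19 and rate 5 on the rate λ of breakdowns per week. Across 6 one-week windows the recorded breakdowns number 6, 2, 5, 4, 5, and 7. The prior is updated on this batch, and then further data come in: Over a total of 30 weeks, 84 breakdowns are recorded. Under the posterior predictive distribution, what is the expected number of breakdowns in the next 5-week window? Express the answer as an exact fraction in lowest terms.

660/41

Total count: 6 + 2 + 5 + 4 + 5 + 7 = 29.
Total exposure: 6 weeks.
After the first batch: Gamma(19 + 29, 5 + 6) = Gamma(48, 11).
Total count 84 over total exposure 30 weeks.
After the second batch: Gamma(48 + 84, 11 + 30) = Gamma(132, 41).
Predictive mean over a 5-week window = T·E[λ|data] = 5·132/41 = 660/41.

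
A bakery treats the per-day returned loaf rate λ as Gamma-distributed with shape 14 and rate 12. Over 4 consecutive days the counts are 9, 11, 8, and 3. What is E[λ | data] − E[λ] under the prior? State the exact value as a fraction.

Total count: 9 + 11 + 8 + 3 = 31.
Total exposure: 4 days.
Gamma(α, β) with Poisson data over total exposure Σt gives posterior Gamma(α+Σx, β+Σt) = Gamma(45, 16).
Posterior mean = 45/16 = 45/16; prior mean = 14/12 = 7/6. Difference = 45/16 − 7/6 = 79/48.

79/48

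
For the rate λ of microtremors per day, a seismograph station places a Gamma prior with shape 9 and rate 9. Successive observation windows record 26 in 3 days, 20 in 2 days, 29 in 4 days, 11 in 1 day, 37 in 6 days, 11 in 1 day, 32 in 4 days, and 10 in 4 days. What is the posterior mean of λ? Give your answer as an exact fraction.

Total count: 26 + 20 + 29 + 11 + 37 + 11 + 32 + 10 = 176.
Total exposure: 3 + 2 + 4 + 1 + 6 + 1 + 4 + 4 = 25 days.
Conjugate update: add total count to the shape and total exposure to the rate, giving Gamma(185, 34).
Posterior mean = α'/β' = 185/34.

185/34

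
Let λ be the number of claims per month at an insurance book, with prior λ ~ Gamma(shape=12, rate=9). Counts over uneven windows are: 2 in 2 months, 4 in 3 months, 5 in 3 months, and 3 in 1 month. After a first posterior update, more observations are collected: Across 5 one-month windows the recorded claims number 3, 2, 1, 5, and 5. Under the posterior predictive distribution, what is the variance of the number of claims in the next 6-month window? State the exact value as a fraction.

Total count: 2 + 4 + 5 + 3 = 14.
Total exposure: 2 + 3 + 3 + 1 = 9 months.
After the first batch: Gamma(12 + 14, 9 + 9) = Gamma(26, 18).
Total count: 3 + 2 + 1 + 5 + 5 = 16.
Total exposure: 5 months.
After the second batch: Gamma(26 + 16, 18 + 5) = Gamma(42, 23).
The posterior predictive for a window of length T is Negative Binomial with variance T·α'·(β'+T)/β'² = 6·42·29/529 = 7308/529.

7308/529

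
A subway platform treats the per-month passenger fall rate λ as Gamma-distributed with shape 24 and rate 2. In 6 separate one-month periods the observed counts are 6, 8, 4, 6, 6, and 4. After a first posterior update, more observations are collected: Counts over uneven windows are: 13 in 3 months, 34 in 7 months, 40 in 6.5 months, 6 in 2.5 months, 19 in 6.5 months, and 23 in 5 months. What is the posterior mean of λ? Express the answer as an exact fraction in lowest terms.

386/77

Total count: 6 + 8 + 4 + 6 + 6 + 4 = 34.
Total exposure: 6 months.
After the first batch: Gamma(24 + 34, 2 + 6) = Gamma(58, 8).
Total count: 13 + 34 + 40 + 6 + 19 + 23 = 135.
Total exposure: 3 + 7 + 6.5 + 2.5 + 6.5 + 5 = 30.5 months.
After the second batch: Gamma(58 + 135, 8 + 30.5) = Gamma(193, 77/2).
Posterior mean = α'/β' = 193/(77/2) = 386/77.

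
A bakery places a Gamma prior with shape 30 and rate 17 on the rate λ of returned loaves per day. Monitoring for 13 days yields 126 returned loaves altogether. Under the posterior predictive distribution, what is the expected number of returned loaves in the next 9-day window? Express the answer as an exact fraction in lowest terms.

Total count 126 over total exposure 13 days.
Posterior: α' = 30 + 126 = 156, β' = 17 + 13 = 30.
Predictive mean over a 9-day window = T·E[λ|data] = 9·156/30 = 234/5.

234/5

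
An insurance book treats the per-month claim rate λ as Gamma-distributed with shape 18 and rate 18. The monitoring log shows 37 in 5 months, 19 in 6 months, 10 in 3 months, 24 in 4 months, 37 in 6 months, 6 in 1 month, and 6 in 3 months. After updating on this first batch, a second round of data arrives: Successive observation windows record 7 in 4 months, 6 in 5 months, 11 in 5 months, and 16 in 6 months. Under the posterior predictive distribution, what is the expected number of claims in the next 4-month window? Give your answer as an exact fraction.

Total count: 37 + 19 + 10 + 24 + 37 + 6 + 6 = 139.
Total exposure: 5 + 6 + 3 + 4 + 6 + 1 + 3 = 28 months.
After the first batch: Gamma(18 + 139, 18 + 28) = Gamma(157, 46).
Total count: 7 + 6 + 11 + 16 = 40.
Total exposure: 4 + 5 + 5 + 6 = 20 months.
After the second batch: Gamma(157 + 40, 46 + 20) = Gamma(197, 66).
Predictive mean over a 4-month window = T·E[λ|data] = 4·197/66 = 394/33.

394/33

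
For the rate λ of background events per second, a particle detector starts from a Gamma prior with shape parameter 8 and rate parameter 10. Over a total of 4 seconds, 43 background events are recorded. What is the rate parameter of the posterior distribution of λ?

14

Total count 43 over total exposure 4 seconds.
The Gamma prior is conjugate for the Poisson rate, so λ | data ~ Gamma(8+43, 10+4) = Gamma(51, 14).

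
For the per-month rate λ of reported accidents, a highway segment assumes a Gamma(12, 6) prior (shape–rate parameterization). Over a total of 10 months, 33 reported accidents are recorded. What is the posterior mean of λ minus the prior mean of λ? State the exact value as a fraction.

Total count 33 over total exposure 10 months.
Conjugate update: add total count to the shape and total exposure to the rate, giving Gamma(45, 16).
Posterior mean = 45/16 = 45/16; prior mean = 12/6 = 2. Difference = 45/16 − 2 = 13/16.

13/16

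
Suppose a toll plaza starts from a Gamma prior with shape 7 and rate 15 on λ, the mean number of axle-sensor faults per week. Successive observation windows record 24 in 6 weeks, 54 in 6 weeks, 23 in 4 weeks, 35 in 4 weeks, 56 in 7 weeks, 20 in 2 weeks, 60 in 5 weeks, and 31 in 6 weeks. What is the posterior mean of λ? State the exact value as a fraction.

Total count: 24 + 54 + 23 + 35 + 56 + 20 + 60 + 31 = 303.
Total exposure: 6 + 6 + 4 + 4 + 7 + 2 + 5 + 6 = 40 weeks.
Gamma(α, β) with Poisson data over total exposure Σt gives posterior Gamma(α+Σx, β+Σt) = Gamma(310, 55).
Posterior mean = α'/β' = 310/55 = 62/11.

62/11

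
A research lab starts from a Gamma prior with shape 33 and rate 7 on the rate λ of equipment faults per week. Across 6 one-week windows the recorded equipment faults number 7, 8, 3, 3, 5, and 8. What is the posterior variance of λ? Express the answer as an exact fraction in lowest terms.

67/169

Total count: 7 + 8 + 3 + 3 + 5 + 8 = 34.
Total exposure: 6 weeks.
The Gamma prior is conjugate for the Poisson rate, so λ | data ~ Gamma(33+34, 7+6) = Gamma(67, 13).
Posterior variance = α'/β'² = 67/169.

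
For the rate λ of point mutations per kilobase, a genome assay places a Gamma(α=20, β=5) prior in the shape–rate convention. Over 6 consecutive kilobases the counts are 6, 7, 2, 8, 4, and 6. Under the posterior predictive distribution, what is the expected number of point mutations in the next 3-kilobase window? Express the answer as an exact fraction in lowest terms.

159/11

Total count: 6 + 7 + 2 + 8 + 4 + 6 = 33.
Total exposure: 6 kilobases.
By Gamma–Poisson conjugacy, the posterior is Gamma(α + Σx, β + Σt) = Gamma(20 + 33, 5 + 6) = Gamma(53, 11).
Predictive mean over a 3-kilobase window = T·E[λ|data] = 3·53/11 = 159/11.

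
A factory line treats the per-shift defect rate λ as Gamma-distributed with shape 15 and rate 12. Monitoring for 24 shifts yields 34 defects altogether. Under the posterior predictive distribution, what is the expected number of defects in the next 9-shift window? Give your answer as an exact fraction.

Total count 34 over total exposure 24 shifts.
Gamma(α, β) with Poisson data over total exposure Σt gives posterior Gamma(α+Σx, β+Σt) = Gamma(49, 36).
Predictive mean over a 9-shift window = T·E[λ|data] = 9·49/36 = 49/4.

49/4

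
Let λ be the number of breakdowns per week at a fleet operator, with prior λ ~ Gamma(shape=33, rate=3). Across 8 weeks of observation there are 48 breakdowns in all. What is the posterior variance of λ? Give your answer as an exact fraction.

Total count 48 over total exposure 8 weeks.
By Gamma–Poisson conjugacy, the posterior is Gamma(α + Σx, β + Σt) = Gamma(33 + 48, 3 + 8) = Gamma(81, 11).
Posterior variance = α'/β'² = 81/121.

81/121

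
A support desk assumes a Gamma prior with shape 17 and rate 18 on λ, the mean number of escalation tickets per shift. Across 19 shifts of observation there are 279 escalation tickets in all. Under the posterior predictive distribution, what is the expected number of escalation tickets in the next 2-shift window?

16

Total count 279 over total exposure 19 shifts.
Conjugate update: add total count to the shape and total exposure to the rate, giving Gamma(296, 37).
Predictive mean over a 2-shift window = T·E[λ|data] = 2·296/37 = 16.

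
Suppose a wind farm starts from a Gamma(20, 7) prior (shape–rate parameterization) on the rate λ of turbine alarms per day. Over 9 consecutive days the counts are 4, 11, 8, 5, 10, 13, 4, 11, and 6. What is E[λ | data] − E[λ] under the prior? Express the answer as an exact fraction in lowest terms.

81/28

Total count: 4 + 11 + 8 + 5 + 10 + 13 + 4 + 11 + 6 = 72.
Total exposure: 9 days.
Gamma(α, β) with Poisson data over total exposure Σt gives posterior Gamma(α+Σx, β+Σt) = Gamma(92, 16).
Posterior mean = 92/16 = 23/4; prior mean = 20/7 = 20/7. Difference = 23/4 − 20/7 = 81/28.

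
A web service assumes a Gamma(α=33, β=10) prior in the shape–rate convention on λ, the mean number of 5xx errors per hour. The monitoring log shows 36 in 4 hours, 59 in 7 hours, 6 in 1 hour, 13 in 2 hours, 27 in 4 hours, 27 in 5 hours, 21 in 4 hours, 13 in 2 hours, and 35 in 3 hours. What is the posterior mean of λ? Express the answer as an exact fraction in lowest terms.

Total count: 36 + 59 + 6 + 13 + 27 + 27 + 21 + 13 + 35 = 237.
Total exposure: 4 + 7 + 1 + 2 + 4 + 5 + 4 + 2 + 3 = 32 hours.
Conjugate update: add total count to the shape and total exposure to the rate, giving Gamma(270, 42).
Posterior mean = α'/β' = 270/42 = 45/7.

45/7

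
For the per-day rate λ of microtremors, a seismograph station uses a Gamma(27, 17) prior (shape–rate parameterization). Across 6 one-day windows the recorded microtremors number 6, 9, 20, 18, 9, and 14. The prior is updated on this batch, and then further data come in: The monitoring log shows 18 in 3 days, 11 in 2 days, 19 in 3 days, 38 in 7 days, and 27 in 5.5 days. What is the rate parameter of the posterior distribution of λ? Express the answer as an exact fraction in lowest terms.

Total count: 6 + 9 + 20 + 18 + 9 + 14 = 76.
Total exposure: 6 days.
After the first batch: Gamma(27 + 76, 17 + 6) = Gamma(103, 23).
Total count: 18 + 11 + 19 + 38 + 27 = 113.
Total exposure: 3 + 2 + 3 + 7 + 5.5 = 20.5 days.
After the second batch: Gamma(103 + 113, 23 + 20.5) = Gamma(216, 87/2).

87/2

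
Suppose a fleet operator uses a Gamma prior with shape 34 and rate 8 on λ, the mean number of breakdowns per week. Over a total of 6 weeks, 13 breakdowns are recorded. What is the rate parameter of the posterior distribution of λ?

14

Total count 13 over total exposure 6 weeks.
Conjugate update: add total count to the shape and total exposure to the rate, giving Gamma(47, 14).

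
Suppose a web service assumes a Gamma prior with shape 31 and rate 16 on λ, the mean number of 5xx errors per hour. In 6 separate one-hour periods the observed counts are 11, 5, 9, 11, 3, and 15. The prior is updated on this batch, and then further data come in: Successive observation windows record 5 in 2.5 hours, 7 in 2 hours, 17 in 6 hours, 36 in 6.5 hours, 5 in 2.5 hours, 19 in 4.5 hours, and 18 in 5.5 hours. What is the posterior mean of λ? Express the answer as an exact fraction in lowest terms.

Total count: 11 + 5 + 9 + 11 + 3 + 15 = 54.
Total exposure: 6 hours.
After the first batch: Gamma(31 + 54, 16 + 6) = Gamma(85, 22).
Total count: 5 + 7 + 17 + 36 + 5 + 19 + 18 = 107.
Total exposure: 2.5 + 2 + 6 + 6.5 + 2.5 + 4.5 + 5.5 = 29.5 hours.
After the second batch: Gamma(85 + 107, 22 + 29.5) = Gamma(192, 103/2).
Posterior mean = α'/β' = 192/(103/2) = 384/103.

384/103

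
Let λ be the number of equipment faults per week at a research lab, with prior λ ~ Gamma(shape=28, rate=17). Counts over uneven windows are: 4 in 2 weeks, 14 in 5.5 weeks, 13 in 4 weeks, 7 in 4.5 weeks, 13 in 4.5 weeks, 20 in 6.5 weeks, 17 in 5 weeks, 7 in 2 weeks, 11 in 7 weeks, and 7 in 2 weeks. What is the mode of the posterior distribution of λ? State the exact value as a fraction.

7/3

Total count: 4 + 14 + 13 + 7 + 13 + 20 + 17 + 7 + 11 + 7 = 113.
Total exposure: 2 + 5.5 + 4 + 4.5 + 4.5 + 6.5 + 5 + 2 + 7 + 2 = 43 weeks.
Gamma(α, β) with Poisson data over total exposure Σt gives posterior Gamma(α+Σx, β+Σt) = Gamma(141, 60).
Posterior mode = (α'−1)/β' = 140/60 = 7/3.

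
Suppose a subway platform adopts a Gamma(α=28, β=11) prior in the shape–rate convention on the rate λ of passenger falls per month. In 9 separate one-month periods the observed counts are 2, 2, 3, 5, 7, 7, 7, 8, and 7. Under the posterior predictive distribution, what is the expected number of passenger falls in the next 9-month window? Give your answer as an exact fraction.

171/5

Total count: 2 + 2 + 3 + 5 + 7 + 7 + 7 + 8 + 7 = 48.
Total exposure: 9 months.
Conjugate update: add total count to the shape and total exposure to the rate, giving Gamma(76, 20).
Predictive mean over a 9-month window = T·E[λ|data] = 9·76/20 = 171/5.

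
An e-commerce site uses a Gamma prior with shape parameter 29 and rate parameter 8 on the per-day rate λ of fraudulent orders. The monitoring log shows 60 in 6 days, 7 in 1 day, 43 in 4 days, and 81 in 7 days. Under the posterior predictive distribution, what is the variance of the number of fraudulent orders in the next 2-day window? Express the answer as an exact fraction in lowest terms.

3080/169

Total count: 60 + 7 + 43 + 81 = 191.
Total exposure: 6 + 1 + 4 + 7 = 18 days.
The Gamma prior is conjugate for the Poisson rate, so λ | data ~ Gamma(29+191, 8+18) = Gamma(220, 26).
The posterior predictive for a window of length T is Negative Binomial with variance T·α'·(β'+T)/β'² = 2·220·28/676 = 3080/169.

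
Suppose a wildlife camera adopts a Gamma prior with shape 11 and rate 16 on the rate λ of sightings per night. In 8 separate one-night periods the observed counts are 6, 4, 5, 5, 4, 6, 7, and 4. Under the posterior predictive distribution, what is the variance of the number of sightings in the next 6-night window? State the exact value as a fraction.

65/4

Total count: 6 + 4 + 5 + 5 + 4 + 6 + 7 + 4 = 41.
Total exposure: 8 nights.
By Gamma–Poisson conjugacy, the posterior is Gamma(α + Σx, β + Σt) = Gamma(11 + 41, 16 + 8) = Gamma(52, 24).
The posterior predictive for a window of length T is Negative Binomial with variance T·α'·(β'+T)/β'² = 6·52·30/576 = 65/4.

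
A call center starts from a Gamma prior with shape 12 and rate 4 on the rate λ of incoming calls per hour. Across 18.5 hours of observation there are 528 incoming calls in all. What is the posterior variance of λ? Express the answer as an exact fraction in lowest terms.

16/15

Total count 528 over total exposure 18.5 hours.
By Gamma–Poisson conjugacy, the posterior is Gamma(α + Σx, β + Σt) = Gamma(12 + 528, 4 + 18.5) = Gamma(540, 45/2).
Posterior variance = α'/β'² = 540/(2025/4) = 16/15.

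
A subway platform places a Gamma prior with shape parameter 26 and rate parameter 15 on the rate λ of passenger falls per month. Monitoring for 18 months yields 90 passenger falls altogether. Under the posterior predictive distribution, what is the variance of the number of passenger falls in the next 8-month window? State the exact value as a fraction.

Total count 90 over total exposure 18 months.
Gamma(α, β) with Poisson data over total exposure Σt gives posterior Gamma(α+Σx, β+Σt) = Gamma(116, 33).
The posterior predictive for a window of length T is Negative Binomial with variance T·α'·(β'+T)/β'² = 8·116·41/1089 = 38048/1089.

38048/1089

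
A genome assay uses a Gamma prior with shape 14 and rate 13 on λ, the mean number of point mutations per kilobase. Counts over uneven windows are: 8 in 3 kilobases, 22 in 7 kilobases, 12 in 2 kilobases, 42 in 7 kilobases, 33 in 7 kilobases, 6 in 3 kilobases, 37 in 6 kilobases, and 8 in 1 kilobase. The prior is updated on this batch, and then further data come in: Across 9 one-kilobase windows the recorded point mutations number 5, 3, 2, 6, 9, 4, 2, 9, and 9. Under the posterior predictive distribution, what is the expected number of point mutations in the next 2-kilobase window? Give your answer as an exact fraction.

Total count: 8 + 22 + 12 + 42 + 33 + 6 + 37 + 8 = 168.
Total exposure: 3 + 7 + 2 + 7 + 7 + 3 + 6 + 1 = 36 kilobases.
After the first batch: Gamma(14 + 168, 13 + 36) = Gamma(182, 49).
Total count: 5 + 3 + 2 + 6 + 9 + 4 + 2 + 9 + 9 = 49.
Total exposure: 9 kilobases.
After the second batch: Gamma(182 + 49, 49 + 9) = Gamma(231, 58).
Predictive mean over a 2-kilobase window = T·E[λ|data] = 2·231/58 = 231/29.

231/29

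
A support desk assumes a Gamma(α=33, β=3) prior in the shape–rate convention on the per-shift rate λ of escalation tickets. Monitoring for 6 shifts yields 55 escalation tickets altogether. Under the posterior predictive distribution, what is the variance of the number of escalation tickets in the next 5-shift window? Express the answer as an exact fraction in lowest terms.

6160/81

Total count 55 over total exposure 6 shifts.
Conjugate update: add total count to the shape and total exposure to the rate, giving Gamma(88, 9).
The posterior predictive for a window of length T is Negative Binomial with variance T·α'·(β'+T)/β'² = 5·88·14/81 = 6160/81.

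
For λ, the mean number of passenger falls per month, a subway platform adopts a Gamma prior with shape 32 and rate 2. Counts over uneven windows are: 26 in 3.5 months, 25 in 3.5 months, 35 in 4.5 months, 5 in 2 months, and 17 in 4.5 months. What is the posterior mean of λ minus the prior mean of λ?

Total count: 26 + 25 + 35 + 5 + 17 = 108.
Total exposure: 3.5 + 3.5 + 4.5 + 2 + 4.5 = 18 months.
Posterior: α' = 32 + 108 = 140, β' = 2 + 18 = 20.
Posterior mean = 140/20 = 7; prior mean = 32/2 = 16. Difference = 7 − 16 = -9.

-9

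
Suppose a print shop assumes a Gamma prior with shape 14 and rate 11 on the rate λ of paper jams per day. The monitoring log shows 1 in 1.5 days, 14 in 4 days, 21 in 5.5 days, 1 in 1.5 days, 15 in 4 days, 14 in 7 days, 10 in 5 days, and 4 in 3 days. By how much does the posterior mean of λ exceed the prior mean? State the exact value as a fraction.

Total count: 1 + 14 + 21 + 1 + 15 + 14 + 10 + 4 = 80.
Total exposure: 1.5 + 4 + 5.5 + 1.5 + 4 + 7 + 5 + 3 = 31.5 days.
Gamma(α, β) with Poisson data over total exposure Σt gives posterior Gamma(α+Σx, β+Σt) = Gamma(94, 85/2).
Posterior mean = 94/(85/2) = 188/85; prior mean = 14/11 = 14/11. Difference = 188/85 − 14/11 = 878/935.

878/935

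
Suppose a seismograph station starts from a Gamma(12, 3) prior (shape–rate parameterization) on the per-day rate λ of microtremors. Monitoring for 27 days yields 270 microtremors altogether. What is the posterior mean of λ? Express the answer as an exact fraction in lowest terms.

Total count 270 over total exposure 27 days.
Posterior: α' = 12 + 270 = 282, β' = 3 + 27 = 30.
Posterior mean = α'/β' = 282/30 = 47/5.

47/5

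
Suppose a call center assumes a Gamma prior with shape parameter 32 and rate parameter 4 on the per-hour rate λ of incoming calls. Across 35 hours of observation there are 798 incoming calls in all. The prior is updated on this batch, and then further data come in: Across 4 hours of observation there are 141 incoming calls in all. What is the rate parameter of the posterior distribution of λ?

Total count 798 over total exposure 35 hours.
After the first batch: Gamma(32 + 798, 4 + 35) = Gamma(830, 39).
Total count 141 over total exposure 4 hours.
After the second batch: Gamma(830 + 141, 39 + 4) = Gamma(971, 43).

43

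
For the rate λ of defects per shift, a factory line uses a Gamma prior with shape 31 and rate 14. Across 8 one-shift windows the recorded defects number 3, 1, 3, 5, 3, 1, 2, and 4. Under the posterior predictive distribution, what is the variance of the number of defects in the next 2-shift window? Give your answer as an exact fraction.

636/121

Total count: 3 + 1 + 3 + 5 + 3 + 1 + 2 + 4 = 22.
Total exposure: 8 shifts.
Conjugate update: add total count to the shape and total exposure to the rate, giving Gamma(53, 22).
The posterior predictive for a window of length T is Negative Binomial with variance T·α'·(β'+T)/β'² = 2·53·24/484 = 636/121.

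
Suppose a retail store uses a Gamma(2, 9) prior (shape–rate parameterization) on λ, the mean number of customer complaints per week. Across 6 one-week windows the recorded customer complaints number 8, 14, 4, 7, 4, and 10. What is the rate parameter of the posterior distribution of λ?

Total count: 8 + 14 + 4 + 7 + 4 + 10 = 47.
Total exposure: 6 weeks.
The Gamma prior is conjugate for the Poisson rate, so λ | data ~ Gamma(2+47, 9+6) = Gamma(49, 15).

15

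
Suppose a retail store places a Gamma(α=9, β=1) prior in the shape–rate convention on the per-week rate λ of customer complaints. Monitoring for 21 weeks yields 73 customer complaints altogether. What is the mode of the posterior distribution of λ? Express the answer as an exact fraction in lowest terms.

Total count 73 over total exposure 21 weeks.
Conjugate update: add total count to the shape and total exposure to the rate, giving Gamma(82, 22).
Posterior mode = (α'−1)/β' = 81/22.

81/22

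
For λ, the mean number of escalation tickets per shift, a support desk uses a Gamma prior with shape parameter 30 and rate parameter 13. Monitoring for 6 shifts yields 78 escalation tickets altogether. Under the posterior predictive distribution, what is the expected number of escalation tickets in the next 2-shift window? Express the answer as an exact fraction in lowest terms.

Total count 78 over total exposure 6 shifts.
Posterior: α' = 30 + 78 = 108, β' = 13 + 6 = 19.
Predictive mean over a 2-shift window = T·E[λ|data] = 2·108/19 = 216/19.

216/19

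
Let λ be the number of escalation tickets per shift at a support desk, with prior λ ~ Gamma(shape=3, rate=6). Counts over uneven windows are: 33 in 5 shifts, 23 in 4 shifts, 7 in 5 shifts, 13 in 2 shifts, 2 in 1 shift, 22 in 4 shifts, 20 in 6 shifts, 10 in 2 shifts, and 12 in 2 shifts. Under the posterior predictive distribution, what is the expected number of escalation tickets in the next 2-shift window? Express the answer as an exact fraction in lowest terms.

Total count: 33 + 23 + 7 + 13 + 2 + 22 + 20 + 10 + 12 = 142.
Total exposure: 5 + 4 + 5 + 2 + 1 + 4 + 6 + 2 + 2 = 31 shifts.
By Gamma–Poisson conjugacy, the posterior is Gamma(α + Σx, β + Σt) = Gamma(3 + 142, 6 + 31) = Gamma(145, 37).
Predictive mean over a 2-shift window = T·E[λ|data] = 2·145/37 = 290/37.

290/37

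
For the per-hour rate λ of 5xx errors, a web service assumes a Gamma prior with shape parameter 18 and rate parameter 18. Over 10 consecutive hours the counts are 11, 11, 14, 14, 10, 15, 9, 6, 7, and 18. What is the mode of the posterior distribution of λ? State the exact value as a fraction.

33/7

Total count: 11 + 11 + 14 + 14 + 10 + 15 + 9 + 6 + 7 + 18 = 115.
Total exposure: 10 hours.
Gamma(α, β) with Poisson data over total exposure Σt gives posterior Gamma(α+Σx, β+Σt) = Gamma(133, 28).
Posterior mode = (α'−1)/β' = 132/28 = 33/7.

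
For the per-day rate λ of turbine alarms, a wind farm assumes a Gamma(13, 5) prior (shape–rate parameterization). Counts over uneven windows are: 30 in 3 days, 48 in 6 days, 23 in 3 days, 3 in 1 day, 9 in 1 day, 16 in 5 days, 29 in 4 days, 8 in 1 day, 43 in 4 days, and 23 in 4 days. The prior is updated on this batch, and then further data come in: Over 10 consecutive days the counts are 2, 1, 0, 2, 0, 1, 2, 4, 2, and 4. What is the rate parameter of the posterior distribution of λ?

47

Total count: 30 + 48 + 23 + 3 + 9 + 16 + 29 + 8 + 43 + 23 = 232.
Total exposure: 3 + 6 + 3 + 1 + 1 + 5 + 4 + 1 + 4 + 4 = 32 days.
After the first batch: Gamma(13 + 232, 5 + 32) = Gamma(245, 37).
Total count: 2 + 1 + 0 + 2 + 0 + 1 + 2 + 4 + 2 + 4 = 18.
Total exposure: 10 days.
After the second batch: Gamma(245 + 18, 37 + 10) = Gamma(263, 47).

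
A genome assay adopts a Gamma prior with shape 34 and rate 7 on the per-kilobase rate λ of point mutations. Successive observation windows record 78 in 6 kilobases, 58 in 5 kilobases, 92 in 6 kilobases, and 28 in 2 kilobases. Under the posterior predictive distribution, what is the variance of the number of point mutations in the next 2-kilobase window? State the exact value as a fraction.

Total count: 78 + 58 + 92 + 28 = 256.
Total exposure: 6 + 5 + 6 + 2 = 19 kilobases.
By Gamma–Poisson conjugacy, the posterior is Gamma(α + Σx, β + Σt) = Gamma(34 + 256, 7 + 19) = Gamma(290, 26).
The posterior predictive for a window of length T is Negative Binomial with variance T·α'·(β'+T)/β'² = 2·290·28/676 = 4060/169.

4060/169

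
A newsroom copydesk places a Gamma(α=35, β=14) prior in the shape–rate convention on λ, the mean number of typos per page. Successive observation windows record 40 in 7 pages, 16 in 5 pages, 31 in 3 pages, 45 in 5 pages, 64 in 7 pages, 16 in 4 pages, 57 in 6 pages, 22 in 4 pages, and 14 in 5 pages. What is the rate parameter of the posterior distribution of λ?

Total count: 40 + 16 + 31 + 45 + 64 + 16 + 57 + 22 + 14 = 305.
Total exposure: 7 + 5 + 3 + 5 + 7 + 4 + 6 + 4 + 5 = 46 pages.
Posterior: α' = 35 + 305 = 340, β' = 14 + 46 = 60.

60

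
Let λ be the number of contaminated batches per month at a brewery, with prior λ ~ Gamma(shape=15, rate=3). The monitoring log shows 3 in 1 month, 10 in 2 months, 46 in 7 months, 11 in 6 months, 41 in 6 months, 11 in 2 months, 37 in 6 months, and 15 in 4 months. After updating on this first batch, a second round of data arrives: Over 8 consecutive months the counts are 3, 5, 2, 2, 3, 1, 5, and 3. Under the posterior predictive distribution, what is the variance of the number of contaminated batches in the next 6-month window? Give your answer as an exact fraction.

2414/75

Total count: 3 + 10 + 46 + 11 + 41 + 11 + 37 + 15 = 174.
Total exposure: 1 + 2 + 7 + 6 + 6 + 2 + 6 + 4 = 34 months.
After the first batch: Gamma(15 + 174, 3 + 34) = Gamma(189, 37).
Total count: 3 + 5 + 2 + 2 + 3 + 1 + 5 + 3 = 24.
Total exposure: 8 months.
After the second batch: Gamma(189 + 24, 37 + 8) = Gamma(213, 45).
The posterior predictive for a window of length T is Negative Binomial with variance T·α'·(β'+T)/β'² = 6·213·51/2025 = 2414/75.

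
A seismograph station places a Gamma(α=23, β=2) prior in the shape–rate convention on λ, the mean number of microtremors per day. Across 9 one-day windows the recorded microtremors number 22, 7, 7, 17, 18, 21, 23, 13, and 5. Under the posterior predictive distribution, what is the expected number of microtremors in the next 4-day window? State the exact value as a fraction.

624/11

Total count: 22 + 7 + 7 + 17 + 18 + 21 + 23 + 13 + 5 = 133.
Total exposure: 9 days.
Conjugate update: add total count to the shape and total exposure to the rate, giving Gamma(156, 11).
Predictive mean over a 4-day window = T·E[λ|data] = 4·156/11 = 624/11.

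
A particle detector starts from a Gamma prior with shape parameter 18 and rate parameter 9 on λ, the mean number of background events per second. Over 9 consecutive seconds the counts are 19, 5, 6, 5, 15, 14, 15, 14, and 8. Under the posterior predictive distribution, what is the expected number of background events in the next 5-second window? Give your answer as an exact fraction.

595/18

Total count: 19 + 5 + 6 + 5 + 15 + 14 + 15 + 14 + 8 = 101.
Total exposure: 9 seconds.
Gamma(α, β) with Poisson data over total exposure Σt gives posterior Gamma(α+Σx, β+Σt) = Gamma(119, 18).
Predictive mean over a 5-second window = T·E[λ|data] = 5·119/18 = 595/18.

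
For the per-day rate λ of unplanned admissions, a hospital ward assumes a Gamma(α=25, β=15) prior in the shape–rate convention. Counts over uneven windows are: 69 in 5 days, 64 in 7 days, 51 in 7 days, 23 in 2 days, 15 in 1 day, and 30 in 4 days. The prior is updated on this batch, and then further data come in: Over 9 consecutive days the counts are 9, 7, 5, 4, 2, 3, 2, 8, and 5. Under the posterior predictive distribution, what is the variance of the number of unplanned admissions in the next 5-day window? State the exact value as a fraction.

1771/50

Total count: 69 + 64 + 51 + 23 + 15 + 30 = 252.
Total exposure: 5 + 7 + 7 + 2 + 1 + 4 = 26 days.
After the first batch: Gamma(25 + 252, 15 + 26) = Gamma(277, 41).
Total count: 9 + 7 + 5 + 4 + 2 + 3 + 2 + 8 + 5 = 45.
Total exposure: 9 days.
After the second batch: Gamma(277 + 45, 41 + 9) = Gamma(322, 50).
The posterior predictive for a window of length T is Negative Binomial with variance T·α'·(β'+T)/β'² = 5·322·55/2500 = 1771/50.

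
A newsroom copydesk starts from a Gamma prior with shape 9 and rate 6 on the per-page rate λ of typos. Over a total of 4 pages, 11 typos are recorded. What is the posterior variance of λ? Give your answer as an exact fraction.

1/5

Total count 11 over total exposure 4 pages.
The Gamma prior is conjugate for the Poisson rate, so λ | data ~ Gamma(9+11, 6+4) = Gamma(20, 10).
Posterior variance = α'/β'² = 20/100 = 1/5.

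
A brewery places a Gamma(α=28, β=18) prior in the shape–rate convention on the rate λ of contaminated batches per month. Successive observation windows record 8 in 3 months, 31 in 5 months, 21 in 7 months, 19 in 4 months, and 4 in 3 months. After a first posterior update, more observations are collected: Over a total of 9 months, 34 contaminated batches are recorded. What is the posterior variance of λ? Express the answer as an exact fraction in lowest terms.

145/2401

Total count: 8 + 31 + 21 + 19 + 4 = 83.
Total exposure: 3 + 5 + 7 + 4 + 3 = 22 months.
After the first batch: Gamma(28 + 83, 18 + 22) = Gamma(111, 40).
Total count 34 over total exposure 9 months.
After the second batch: Gamma(111 + 34, 40 + 9) = Gamma(145, 49).
Posterior variance = α'/β'² = 145/2401.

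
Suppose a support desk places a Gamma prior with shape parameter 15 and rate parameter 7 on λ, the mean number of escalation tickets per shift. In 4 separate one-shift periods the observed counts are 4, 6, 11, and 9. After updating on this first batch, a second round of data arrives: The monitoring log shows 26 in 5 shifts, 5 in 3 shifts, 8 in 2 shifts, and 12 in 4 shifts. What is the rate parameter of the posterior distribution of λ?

25

Total count: 4 + 6 + 11 + 9 = 30.
Total exposure: 4 shifts.
After the first batch: Gamma(15 + 30, 7 + 4) = Gamma(45, 11).
Total count: 26 + 5 + 8 + 12 = 51.
Total exposure: 5 + 3 + 2 + 4 = 14 shifts.
After the second batch: Gamma(45 + 51, 11 + 14) = Gamma(96, 25).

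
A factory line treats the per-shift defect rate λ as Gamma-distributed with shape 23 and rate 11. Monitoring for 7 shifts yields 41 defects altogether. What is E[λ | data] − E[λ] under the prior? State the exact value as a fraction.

145/99

Total count 41 over total exposure 7 shifts.
The Gamma prior is conjugate for the Poisson rate, so λ | data ~ Gamma(23+41, 11+7) = Gamma(64, 18).
Posterior mean = 64/18 = 32/9; prior mean = 23/11 = 23/11. Difference = 32/9 − 23/11 = 145/99.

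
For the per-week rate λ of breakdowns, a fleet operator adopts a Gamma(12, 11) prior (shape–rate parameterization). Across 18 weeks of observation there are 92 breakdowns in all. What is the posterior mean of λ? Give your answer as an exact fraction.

104/29

Total count 92 over total exposure 18 weeks.
The Gamma prior is conjugate for the Poisson rate, so λ | data ~ Gamma(12+92, 11+18) = Gamma(104, 29).
Posterior mean = α'/β' = 104/29.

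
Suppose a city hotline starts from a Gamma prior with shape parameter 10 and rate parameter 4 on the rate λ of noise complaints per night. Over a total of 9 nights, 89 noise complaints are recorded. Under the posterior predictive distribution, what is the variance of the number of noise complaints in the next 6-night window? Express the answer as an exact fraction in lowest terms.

Total count 89 over total exposure 9 nights.
Conjugate update: add total count to the shape and total exposure to the rate, giving Gamma(99, 13).
The posterior predictive for a window of length T is Negative Binomial with variance T·α'·(β'+T)/β'² = 6·99·19/169 = 11286/169.

11286/169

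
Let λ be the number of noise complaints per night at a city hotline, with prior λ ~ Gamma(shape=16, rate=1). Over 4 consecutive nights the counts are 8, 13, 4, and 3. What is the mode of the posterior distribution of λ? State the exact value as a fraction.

43/5

Total count: 8 + 13 + 4 + 3 = 28.
Total exposure: 4 nights.
Conjugate update: add total count to the shape and total exposure to the rate, giving Gamma(44, 5).
Posterior mode = (α'−1)/β' = 43/5.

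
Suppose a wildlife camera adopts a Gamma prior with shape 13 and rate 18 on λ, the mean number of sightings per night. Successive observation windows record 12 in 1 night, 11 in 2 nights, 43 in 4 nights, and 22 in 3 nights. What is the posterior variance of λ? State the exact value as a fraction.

101/784

Total count: 12 + 11 + 43 + 22 = 88.
Total exposure: 1 + 2 + 4 + 3 = 10 nights.
Conjugate update: add total count to the shape and total exposure to the rate, giving Gamma(101, 28).
Posterior variance = α'/β'² = 101/784.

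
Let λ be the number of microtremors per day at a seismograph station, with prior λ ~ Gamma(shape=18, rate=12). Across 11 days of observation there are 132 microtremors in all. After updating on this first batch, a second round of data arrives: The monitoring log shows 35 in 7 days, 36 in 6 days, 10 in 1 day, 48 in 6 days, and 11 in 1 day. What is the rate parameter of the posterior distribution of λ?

Total count 132 over total exposure 11 days.
After the first batch: Gamma(18 + 132, 12 + 11) = Gamma(150, 23).
Total count: 35 + 36 + 10 + 48 + 11 = 140.
Total exposure: 7 + 6 + 1 + 6 + 1 = 21 days.
After the second batch: Gamma(150 + 140, 23 + 21) = Gamma(290, 44).

44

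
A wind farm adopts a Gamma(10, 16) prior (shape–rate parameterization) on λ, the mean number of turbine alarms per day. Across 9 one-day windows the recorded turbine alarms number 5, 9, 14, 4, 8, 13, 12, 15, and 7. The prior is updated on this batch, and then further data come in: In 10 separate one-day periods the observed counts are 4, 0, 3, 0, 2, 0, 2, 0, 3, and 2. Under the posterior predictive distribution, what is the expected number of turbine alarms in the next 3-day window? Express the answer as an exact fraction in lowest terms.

339/35

Total count: 5 + 9 + 14 + 4 + 8 + 13 + 12 + 15 + 7 = 87.
Total exposure: 9 days.
After the first batch: Gamma(10 + 87, 16 + 9) = Gamma(97, 25).
Total count: 4 + 0 + 3 + 0 + 2 + 0 + 2 + 0 + 3 + 2 = 16.
Total exposure: 10 days.
After the second batch: Gamma(97 + 16, 25 + 10) = Gamma(113, 35).
Predictive mean over a 3-day window = T·E[λ|data] = 3·113/35 = 339/35.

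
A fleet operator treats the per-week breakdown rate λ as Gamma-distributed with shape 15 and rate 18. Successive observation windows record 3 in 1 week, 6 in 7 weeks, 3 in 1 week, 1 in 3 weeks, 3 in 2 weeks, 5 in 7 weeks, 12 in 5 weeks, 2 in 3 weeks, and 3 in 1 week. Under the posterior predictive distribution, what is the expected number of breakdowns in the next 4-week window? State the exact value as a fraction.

Total count: 3 + 6 + 3 + 1 + 3 + 5 + 12 + 2 + 3 = 38.
Total exposure: 1 + 7 + 1 + 3 + 2 + 7 + 5 + 3 + 1 = 30 weeks.
Conjugate update: add total count to the shape and total exposure to the rate, giving Gamma(53, 48).
Predictive mean over a 4-week window = T·E[λ|data] = 4·53/48 = 53/12.

53/12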